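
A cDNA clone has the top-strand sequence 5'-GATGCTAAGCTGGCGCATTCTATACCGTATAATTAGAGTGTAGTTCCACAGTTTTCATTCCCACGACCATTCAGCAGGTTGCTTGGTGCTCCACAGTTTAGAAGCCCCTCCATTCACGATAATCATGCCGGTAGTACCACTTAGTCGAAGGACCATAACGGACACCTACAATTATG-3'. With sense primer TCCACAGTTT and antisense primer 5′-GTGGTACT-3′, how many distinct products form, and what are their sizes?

Two products: 96 bp, 51 bp

The forward primer TCCACAGTTT matches the top strand at positions 45–54, 90–99.
The reverse primer's reverse complement is AGTACCAC, matching at positions 133–140.
Each forward site pairs with the reverse site to give a product ending at position 140: sizes 96, 51 bp.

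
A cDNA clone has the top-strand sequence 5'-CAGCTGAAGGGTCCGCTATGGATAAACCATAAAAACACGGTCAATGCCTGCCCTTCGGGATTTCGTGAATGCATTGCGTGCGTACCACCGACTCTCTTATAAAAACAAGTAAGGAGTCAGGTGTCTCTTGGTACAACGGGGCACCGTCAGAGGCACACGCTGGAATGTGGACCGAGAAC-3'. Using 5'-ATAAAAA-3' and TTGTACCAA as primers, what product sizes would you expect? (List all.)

The forward primer ATAAAAA matches the top strand at positions 29–35, 99–105.
The reverse primer's reverse complement is TTGGTACAA, matching at positions 128–136.
Each forward site pairs with the reverse site to give a product ending at position 136: sizes 108, 38 bp.

108 bp, 38 bp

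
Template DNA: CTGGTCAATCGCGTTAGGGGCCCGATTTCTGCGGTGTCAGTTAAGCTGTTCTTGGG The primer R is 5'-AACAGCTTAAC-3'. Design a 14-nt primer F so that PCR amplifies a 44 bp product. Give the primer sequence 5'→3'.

5'-AATCGCGTTAGGGG-3'

The reverse primer's reverse complement GTTAAGCTGTT matches the template at positions 40–50, so the product ends at position 50.
A 44 bp product then starts at position 50 − 44 + 1 = 7.
The forward primer is identical to the top strand there: AATCGCGTTAGGGG.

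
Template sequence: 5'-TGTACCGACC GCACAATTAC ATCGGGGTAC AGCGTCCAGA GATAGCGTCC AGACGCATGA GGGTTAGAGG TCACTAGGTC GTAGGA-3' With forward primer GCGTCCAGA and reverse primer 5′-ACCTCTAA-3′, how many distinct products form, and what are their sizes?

The forward primer GCGTCCAGA matches the top strand at positions 32–40, 45–53.
The reverse primer's reverse complement is TTAGAGGT, matching at positions 64–71.
Each forward site pairs with the reverse site to give a product ending at position 71: sizes 40, 27 bp.

Two products: 40 bp, 27 bp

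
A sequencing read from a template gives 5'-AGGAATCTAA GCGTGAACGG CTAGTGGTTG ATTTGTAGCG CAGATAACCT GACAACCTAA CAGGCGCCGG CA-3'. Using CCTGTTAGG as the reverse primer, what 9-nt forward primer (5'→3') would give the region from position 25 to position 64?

5'-TGGTTGATT-3'

The reverse primer's reverse complement CCTAACAGG matches the template at positions 56–64; the product starts at position 25.
The forward primer is identical to the top strand over positions 25–33: TGGTTGATT.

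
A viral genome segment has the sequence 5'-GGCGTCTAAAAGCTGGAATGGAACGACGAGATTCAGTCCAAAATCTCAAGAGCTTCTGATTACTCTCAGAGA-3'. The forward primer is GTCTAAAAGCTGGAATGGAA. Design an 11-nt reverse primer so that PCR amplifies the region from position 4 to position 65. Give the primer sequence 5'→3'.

5'-GAGTAATCAGA-3'

The product's 3' end on the top strand is position 65.
The reverse primer anneals to the top strand over positions 55–65, i.e. to TCTGATTACTC.
Its sequence written 5'→3' is the reverse complement: GAGTAATCAGA.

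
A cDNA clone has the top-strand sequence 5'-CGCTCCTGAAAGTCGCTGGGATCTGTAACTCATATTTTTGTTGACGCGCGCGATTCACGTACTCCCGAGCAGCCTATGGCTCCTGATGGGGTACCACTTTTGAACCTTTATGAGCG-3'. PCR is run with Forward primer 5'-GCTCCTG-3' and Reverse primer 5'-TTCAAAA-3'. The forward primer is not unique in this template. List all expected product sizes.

The forward primer GCTCCTG matches the top strand at positions 2–8, 79–85.
The reverse primer's reverse complement is TTTTGAA, matching at positions 98–104.
Each forward site pairs with the reverse site to give a product ending at position 104: sizes 103, 26 bp.

103 bp, 26 bp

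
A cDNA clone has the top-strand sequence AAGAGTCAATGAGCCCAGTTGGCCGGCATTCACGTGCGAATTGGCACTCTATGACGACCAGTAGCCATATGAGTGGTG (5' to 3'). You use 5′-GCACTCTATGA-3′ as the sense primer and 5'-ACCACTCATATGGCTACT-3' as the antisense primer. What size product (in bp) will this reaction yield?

34 bp

Forward primer GCACTCTATGA is found on the top strand at positions 44–54.
Taking the reverse complement of ACCACTCATATGGCTACT gives AGTAGCCATATGAGTGGT, found at positions 60–77 on the template; the primer anneals here to the top strand with its 3' end pointing upstream.
Amplicon spans positions 44–77: 34 bp.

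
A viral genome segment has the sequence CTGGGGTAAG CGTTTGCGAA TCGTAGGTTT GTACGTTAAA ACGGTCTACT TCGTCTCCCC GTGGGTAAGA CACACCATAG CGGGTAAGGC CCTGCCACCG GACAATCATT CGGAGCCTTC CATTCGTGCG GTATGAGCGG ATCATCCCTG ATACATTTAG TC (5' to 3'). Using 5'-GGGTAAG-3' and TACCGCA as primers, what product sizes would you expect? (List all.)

130 bp, 71 bp, 52 bp

The forward primer GGGTAAG matches the top strand at positions 4–10, 63–69, 82–88.
The reverse primer's reverse complement is TGCGGTA, matching at positions 127–133.
Each forward site pairs with the reverse site to give a product ending at position 133: sizes 130, 71, 52 bp.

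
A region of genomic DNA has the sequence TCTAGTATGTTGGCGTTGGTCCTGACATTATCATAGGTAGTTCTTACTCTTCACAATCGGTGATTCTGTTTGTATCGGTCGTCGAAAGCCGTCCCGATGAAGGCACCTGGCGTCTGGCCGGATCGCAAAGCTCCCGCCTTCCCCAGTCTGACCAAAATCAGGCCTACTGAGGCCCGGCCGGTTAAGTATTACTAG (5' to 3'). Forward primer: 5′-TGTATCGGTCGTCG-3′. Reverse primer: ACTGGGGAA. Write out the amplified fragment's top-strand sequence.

5'-TGTATCGGTCGTCGAAAGCCGTCCCGATGAAGGCACCTGGCGTCTGGCCGGATCGCAAAGCTCCCGCCTTCCCCAGT-3'

Forward primer TGTATCGGTCGTCG is found on the top strand at positions 71–84.
Taking the reverse complement of ACTGGGGAA gives TTCCCCAGT, found at positions 139–147 on the template; the primer anneals here to the top strand with its 3' end pointing upstream.
The product is the template from position 71 through 147 (77 bp).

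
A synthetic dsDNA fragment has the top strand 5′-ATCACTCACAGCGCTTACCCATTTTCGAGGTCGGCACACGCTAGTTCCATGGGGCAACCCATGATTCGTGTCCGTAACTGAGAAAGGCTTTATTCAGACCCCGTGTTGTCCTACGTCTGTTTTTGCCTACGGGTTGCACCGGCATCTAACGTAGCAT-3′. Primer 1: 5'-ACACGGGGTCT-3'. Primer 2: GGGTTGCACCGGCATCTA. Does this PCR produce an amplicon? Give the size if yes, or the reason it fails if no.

No product — the primers' 3' ends point away from each other.

Primer 1 (ACACGGGGTCT) has reverse complement AGACCCCGTGT, which matches the top strand at positions 96–106; primer 1 anneals to the top strand there with its 3' end pointing upstream toward position 96.
Primer 2 (GGGTTGCACCGGCATCTA) matches the top strand directly at positions 131–148; it anneals to the bottom strand with its 3' end pointing downstream toward position 148.
The 3' ends diverge (primer 1 extends toward position 1, primer 2 toward position 157), so the primers never converge on a shared product.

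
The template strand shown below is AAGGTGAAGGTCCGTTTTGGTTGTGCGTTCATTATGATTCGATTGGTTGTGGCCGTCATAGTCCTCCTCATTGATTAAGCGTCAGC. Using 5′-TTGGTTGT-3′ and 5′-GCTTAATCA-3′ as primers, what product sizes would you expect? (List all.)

The forward primer TTGGTTGT matches the top strand at positions 17–24, 43–50.
The reverse primer's reverse complement is TGATTAAGC, matching at positions 72–80.
Each forward site pairs with the reverse site to give a product ending at position 80: sizes 64, 38 bp.

64 bp, 38 bp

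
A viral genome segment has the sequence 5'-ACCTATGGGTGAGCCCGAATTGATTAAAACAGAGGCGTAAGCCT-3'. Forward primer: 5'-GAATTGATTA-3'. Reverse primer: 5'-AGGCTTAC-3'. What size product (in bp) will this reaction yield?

Scanning the template, GAATTGATTA occurs at positions 17–26; this primer anneals to the bottom strand there with its 3' end pointing downstream.
Reverse complement of the reverse primer: GTAAGCCT. This occurs on the top strand at positions 37–44.
Product length = (reverse-primer end) − (forward-primer start) + 1 = 44 − 17 + 1 = 28 bp.

28 bp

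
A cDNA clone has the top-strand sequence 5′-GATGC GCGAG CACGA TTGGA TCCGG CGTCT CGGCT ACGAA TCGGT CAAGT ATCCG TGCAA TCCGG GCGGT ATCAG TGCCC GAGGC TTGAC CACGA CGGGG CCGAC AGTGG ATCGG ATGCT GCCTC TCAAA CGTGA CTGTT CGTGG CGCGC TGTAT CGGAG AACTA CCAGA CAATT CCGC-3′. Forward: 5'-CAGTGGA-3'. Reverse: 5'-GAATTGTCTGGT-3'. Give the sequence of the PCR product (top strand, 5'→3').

5'-CAGTGGATCGGATGCTGCCTCTCAAACGTGACTGTTCGTGGCGCGCTGTATCGGAGAACTACCAGACAATTC-3'

Forward primer CAGTGGA is found on the top strand at positions 105–111.
The reverse primer's reverse complement is ACCAGACAATTC, which matches the template at positions 165–176.
The product is the template from position 105 through 176 (72 bp).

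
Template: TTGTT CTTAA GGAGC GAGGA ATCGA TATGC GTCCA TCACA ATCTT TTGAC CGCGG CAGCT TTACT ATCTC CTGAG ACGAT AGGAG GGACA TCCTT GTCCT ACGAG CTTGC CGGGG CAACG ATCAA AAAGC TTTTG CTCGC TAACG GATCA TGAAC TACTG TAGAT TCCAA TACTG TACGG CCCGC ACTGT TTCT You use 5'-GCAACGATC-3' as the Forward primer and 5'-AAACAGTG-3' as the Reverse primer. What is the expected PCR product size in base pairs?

The forward primer matches the template at positions 115–123.
Reverse complement of the reverse primer: CACTGTTT. This occurs on the top strand at positions 185–192.
The product runs from position 115 to position 192, so its length is 192 − 115 + 1 = 78 bp.

78 bp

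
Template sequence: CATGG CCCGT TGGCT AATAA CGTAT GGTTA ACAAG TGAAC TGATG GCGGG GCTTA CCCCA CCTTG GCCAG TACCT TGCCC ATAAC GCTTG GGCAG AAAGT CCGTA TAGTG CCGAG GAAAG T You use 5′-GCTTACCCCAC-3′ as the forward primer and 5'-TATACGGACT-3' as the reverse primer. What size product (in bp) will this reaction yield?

Forward primer GCTTACCCCAC is found on the top strand at positions 51–61.
Taking the reverse complement of TATACGGACT gives AGTCCGTATA, found at positions 98–107 on the template; the primer anneals here to the top strand with its 3' end pointing upstream.
Amplicon spans positions 51–107: 57 bp.

57 bp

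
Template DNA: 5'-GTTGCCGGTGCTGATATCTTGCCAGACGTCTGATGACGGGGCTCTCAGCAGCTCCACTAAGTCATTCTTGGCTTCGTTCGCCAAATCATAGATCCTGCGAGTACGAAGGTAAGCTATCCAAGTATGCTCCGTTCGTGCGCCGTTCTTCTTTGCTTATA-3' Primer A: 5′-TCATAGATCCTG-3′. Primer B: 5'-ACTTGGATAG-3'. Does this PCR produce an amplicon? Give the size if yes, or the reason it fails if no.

Primer A (TCATAGATCCTG) matches the top strand at positions 86–97; it acts as a forward primer.
Primer B's reverse complement is CTATCCAAGT, matching the top strand at positions 114–123; it acts as a reverse primer.
The 3' ends face each other across positions 86–123, giving a 38 bp product.

Yes — a 38 bp product.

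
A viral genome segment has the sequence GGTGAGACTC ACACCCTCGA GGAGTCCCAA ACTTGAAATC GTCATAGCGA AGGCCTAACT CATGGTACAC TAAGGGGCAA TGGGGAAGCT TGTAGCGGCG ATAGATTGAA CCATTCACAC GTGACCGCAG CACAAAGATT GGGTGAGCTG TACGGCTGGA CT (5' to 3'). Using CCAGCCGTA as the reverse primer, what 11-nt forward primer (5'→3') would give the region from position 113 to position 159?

The reverse primer's reverse complement TACGGCTGG matches the template at positions 151–159; the product starts at position 113.
The forward primer is identical to the top strand over positions 113–123: ATTCACACGTG.

5'-ATTCACACGTG-3'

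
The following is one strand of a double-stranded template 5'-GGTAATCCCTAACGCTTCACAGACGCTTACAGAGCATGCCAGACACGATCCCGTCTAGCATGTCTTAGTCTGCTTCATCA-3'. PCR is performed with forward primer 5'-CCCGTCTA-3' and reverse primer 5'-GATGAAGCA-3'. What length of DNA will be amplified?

30 bp

The forward primer matches the template at positions 50–57.
Taking the reverse complement of GATGAAGCA gives TGCTTCATC, found at positions 71–79 on the template; the primer anneals here to the top strand with its 3' end pointing upstream.
Amplicon spans positions 50–79: 30 bp.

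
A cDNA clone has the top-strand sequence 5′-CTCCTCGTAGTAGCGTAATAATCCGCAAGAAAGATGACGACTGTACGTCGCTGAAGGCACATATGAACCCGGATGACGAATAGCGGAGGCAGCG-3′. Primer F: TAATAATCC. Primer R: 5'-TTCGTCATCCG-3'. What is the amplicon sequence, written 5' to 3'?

5'-TAATAATCCGCAAGAAAGATGACGACTGTACGTCGCTGAAGGCACATATGAACCCGGATGACGAA-3'

Scanning the template, TAATAATCC occurs at positions 16–24; this primer anneals to the bottom strand there with its 3' end pointing downstream.
Taking the reverse complement of TTCGTCATCCG gives CGGATGACGAA, found at positions 70–80 on the template; the primer anneals here to the top strand with its 3' end pointing upstream.
The product is the template from position 16 through 80 (65 bp).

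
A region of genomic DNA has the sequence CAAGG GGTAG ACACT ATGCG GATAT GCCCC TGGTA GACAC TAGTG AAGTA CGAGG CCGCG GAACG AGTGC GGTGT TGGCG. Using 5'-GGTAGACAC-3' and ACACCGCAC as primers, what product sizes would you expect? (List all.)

The forward primer GGTAGACAC matches the top strand at positions 6–14, 32–40.
The reverse primer's reverse complement is GTGCGGTGT, matching at positions 67–75.
Each forward site pairs with the reverse site to give a product ending at position 75: sizes 70, 44 bp.

70 bp, 44 bp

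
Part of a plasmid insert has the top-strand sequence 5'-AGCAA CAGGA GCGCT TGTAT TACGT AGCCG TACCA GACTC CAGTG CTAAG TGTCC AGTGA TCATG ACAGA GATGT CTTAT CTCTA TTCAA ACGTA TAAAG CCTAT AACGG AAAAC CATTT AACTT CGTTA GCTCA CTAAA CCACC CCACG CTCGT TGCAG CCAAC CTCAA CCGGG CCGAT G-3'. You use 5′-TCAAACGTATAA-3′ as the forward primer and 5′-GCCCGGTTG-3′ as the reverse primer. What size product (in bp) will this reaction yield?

The forward primer matches the template at positions 87–98.
Reverse complement of the reverse primer: CAACCGGGC. This occurs on the top strand at positions 168–176.
Amplicon spans positions 87–176: 90 bp.

90 bp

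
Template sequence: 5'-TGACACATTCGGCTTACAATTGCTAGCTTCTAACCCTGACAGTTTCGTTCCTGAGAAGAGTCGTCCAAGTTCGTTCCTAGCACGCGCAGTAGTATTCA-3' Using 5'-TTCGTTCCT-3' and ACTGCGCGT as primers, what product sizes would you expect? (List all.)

The forward primer TTCGTTCCT matches the top strand at positions 44–52, 70–78.
The reverse primer's reverse complement is ACGCGCAGT, matching at positions 82–90.
Each forward site pairs with the reverse site to give a product ending at position 90: sizes 47, 21 bp.

47 bp, 21 bp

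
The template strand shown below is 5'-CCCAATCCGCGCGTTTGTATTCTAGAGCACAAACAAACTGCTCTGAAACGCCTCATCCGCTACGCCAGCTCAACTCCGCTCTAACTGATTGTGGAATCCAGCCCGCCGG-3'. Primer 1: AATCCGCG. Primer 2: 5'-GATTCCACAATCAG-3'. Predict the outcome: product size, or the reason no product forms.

Yes — a 95 bp product.

Primer 1 (AATCCGCG) matches the top strand at positions 4–11; it acts as a forward primer.
Primer 2's reverse complement is CTGATTGTGGAATC, matching the top strand at positions 85–98; it acts as a reverse primer.
The 3' ends face each other across positions 4–98, giving a 95 bp product.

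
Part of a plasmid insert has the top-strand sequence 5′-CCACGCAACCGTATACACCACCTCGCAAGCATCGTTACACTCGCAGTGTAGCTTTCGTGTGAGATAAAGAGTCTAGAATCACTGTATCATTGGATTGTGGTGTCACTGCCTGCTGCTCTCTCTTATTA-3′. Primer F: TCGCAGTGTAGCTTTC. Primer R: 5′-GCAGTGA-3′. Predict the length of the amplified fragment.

Scanning the template, TCGCAGTGTAGCTTTC occurs at positions 41–56; this primer anneals to the bottom strand there with its 3' end pointing downstream.
Reverse complement of the reverse primer: TCACTGC. This occurs on the top strand at positions 103–109.
Product length = (reverse-primer end) − (forward-primer start) + 1 = 109 − 41 + 1 = 69 bp.

69 bp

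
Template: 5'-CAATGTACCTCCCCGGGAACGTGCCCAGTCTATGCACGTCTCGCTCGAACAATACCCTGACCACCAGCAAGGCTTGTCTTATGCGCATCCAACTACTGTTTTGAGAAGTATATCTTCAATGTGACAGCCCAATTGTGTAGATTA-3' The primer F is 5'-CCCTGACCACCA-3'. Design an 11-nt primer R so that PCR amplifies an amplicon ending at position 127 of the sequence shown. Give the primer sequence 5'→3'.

The forward primer binds at positions 55–66; the product's 3' end on the top strand is position 127.
The reverse primer anneals to the top strand over positions 117–127, i.e. to CAATGTGACAG.
Its sequence written 5'→3' is the reverse complement: CTGTCACATTG.

5'-CTGTCACATTG-3'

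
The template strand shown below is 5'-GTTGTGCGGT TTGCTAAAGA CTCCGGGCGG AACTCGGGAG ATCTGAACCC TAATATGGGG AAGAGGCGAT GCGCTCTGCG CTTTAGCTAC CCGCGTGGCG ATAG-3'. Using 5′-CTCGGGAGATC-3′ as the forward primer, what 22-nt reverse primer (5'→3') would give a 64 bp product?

5'-ACGCGGGTAGCTAAAGCGCAGA-3'

The forward primer binds at positions 33–43, so a 64 bp product ends at position 33 + 64 − 1 = 96.
The reverse primer anneals to the top strand over positions 75–96, i.e. to TCTGCGCTTTAGCTACCCGCGT.
Its sequence written 5'→3' is the reverse complement: ACGCGGGTAGCTAAAGCGCAGA.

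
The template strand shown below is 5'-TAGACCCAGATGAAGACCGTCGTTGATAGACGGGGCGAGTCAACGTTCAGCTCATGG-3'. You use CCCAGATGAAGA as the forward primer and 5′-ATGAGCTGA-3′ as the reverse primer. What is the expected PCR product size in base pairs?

51 bp

Scanning the template, CCCAGATGAAGA occurs at positions 5–16; this primer anneals to the bottom strand there with its 3' end pointing downstream.
Taking the reverse complement of ATGAGCTGA gives TCAGCTCAT, found at positions 47–55 on the template; the primer anneals here to the top strand with its 3' end pointing upstream.
The product runs from position 5 to position 55, so its length is 55 − 5 + 1 = 51 bp.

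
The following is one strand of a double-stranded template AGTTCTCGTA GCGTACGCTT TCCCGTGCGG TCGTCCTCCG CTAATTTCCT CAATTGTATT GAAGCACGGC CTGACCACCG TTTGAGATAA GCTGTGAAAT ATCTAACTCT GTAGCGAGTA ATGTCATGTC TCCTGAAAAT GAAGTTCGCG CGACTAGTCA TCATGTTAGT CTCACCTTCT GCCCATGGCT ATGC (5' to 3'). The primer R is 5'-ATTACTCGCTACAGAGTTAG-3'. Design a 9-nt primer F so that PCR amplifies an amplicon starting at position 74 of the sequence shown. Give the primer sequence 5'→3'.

The reverse primer's reverse complement CTAACTCTGTAGCGAGTAAT matches the template at positions 103–122; the product starts at position 74.
The forward primer is identical to the top strand over positions 74–82: ACCACCGTT.

5'-ACCACCGTT-3'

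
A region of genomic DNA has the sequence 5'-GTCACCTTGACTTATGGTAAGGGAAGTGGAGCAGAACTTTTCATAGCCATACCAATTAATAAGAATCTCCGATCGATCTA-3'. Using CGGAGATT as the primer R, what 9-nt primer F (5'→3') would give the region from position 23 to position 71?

5'-GAAGTGGAG-3'

The reverse primer's reverse complement AATCTCCG matches the template at positions 64–71; the product starts at position 23.
The forward primer is identical to the top strand over positions 23–31: GAAGTGGAG.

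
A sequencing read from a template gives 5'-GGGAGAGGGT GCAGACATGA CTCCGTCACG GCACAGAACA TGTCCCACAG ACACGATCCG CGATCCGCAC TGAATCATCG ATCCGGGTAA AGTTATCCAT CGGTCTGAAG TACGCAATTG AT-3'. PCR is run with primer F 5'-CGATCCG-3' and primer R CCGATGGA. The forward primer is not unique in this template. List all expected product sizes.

50 bp, 43 bp, 25 bp

The forward primer CGATCCG matches the top strand at positions 54–60, 61–67, 79–85.
The reverse primer's reverse complement is TCCATCGG, matching at positions 96–103.
Each forward site pairs with the reverse site to give a product ending at position 103: sizes 50, 43, 25 bp.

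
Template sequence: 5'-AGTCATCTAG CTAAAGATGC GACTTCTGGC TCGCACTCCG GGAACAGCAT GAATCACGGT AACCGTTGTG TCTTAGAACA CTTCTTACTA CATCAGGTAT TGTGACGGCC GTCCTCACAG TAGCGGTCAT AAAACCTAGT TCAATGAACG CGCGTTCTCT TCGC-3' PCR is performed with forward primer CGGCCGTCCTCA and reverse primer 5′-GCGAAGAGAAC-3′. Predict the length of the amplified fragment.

59 bp

Scanning the template, CGGCCGTCCTCA occurs at positions 106–117; this primer anneals to the bottom strand there with its 3' end pointing downstream.
Taking the reverse complement of GCGAAGAGAAC gives GTTCTCTTCGC, found at positions 154–164 on the template; the primer anneals here to the top strand with its 3' end pointing upstream.
Amplicon spans positions 106–164: 59 bp.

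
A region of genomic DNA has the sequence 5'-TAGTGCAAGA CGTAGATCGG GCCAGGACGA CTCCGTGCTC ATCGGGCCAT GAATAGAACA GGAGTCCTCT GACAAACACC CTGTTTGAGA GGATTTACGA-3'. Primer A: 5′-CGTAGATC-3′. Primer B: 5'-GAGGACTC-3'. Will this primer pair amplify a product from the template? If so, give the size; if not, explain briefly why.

Primer A (CGTAGATC) matches the top strand at positions 11–18; it acts as a forward primer.
Primer B's reverse complement is GAGTCCTC, matching the top strand at positions 62–69; it acts as a reverse primer.
The 3' ends face each other across positions 11–69, giving a 59 bp product.

Yes — a 59 bp product.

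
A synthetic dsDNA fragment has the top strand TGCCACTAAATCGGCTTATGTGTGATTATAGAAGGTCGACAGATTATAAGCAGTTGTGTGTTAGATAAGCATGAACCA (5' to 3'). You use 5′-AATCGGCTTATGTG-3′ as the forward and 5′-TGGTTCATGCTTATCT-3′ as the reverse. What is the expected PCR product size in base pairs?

70 bp

Forward primer AATCGGCTTATGTG is found on the top strand at positions 9–22.
Taking the reverse complement of TGGTTCATGCTTATCT gives AGATAAGCATGAACCA, found at positions 63–78 on the template; the primer anneals here to the top strand with its 3' end pointing upstream.
Amplicon spans positions 9–78: 70 bp.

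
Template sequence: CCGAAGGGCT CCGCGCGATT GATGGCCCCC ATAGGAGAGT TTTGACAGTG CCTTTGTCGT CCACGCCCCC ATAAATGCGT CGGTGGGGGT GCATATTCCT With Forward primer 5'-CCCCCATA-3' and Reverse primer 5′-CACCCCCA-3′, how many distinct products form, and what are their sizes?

The forward primer CCCCCATA matches the top strand at positions 26–33, 66–73.
The reverse primer's reverse complement is TGGGGGTG, matching at positions 84–91.
Each forward site pairs with the reverse site to give a product ending at position 91: sizes 66, 26 bp.

Two products: 66 bp, 26 bp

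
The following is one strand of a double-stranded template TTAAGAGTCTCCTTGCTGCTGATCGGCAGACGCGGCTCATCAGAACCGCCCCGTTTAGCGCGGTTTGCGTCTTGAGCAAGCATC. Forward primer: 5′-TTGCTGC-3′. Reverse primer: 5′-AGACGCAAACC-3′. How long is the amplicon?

The forward primer matches the template at positions 13–19.
Reverse complement of the reverse primer: GGTTTGCGTCT. This occurs on the top strand at positions 62–72.
The product runs from position 13 to position 72, so its length is 72 − 13 + 1 = 60 bp.

60 bp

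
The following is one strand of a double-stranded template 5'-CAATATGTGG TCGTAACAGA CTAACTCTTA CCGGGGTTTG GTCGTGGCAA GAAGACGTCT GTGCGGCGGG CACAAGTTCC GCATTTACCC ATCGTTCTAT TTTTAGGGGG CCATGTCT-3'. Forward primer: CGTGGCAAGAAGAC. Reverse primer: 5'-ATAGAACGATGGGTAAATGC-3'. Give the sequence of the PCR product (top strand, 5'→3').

5'-CGTGGCAAGAAGACGTCTGTGCGGCGGGCACAAGTTCCGCATTTACCCATCGTTCTAT-3'

Scanning the template, CGTGGCAAGAAGAC occurs at positions 43–56; this primer anneals to the bottom strand there with its 3' end pointing downstream.
The reverse primer's reverse complement is GCATTTACCCATCGTTCTAT, which matches the template at positions 81–100.
The product is the template from position 43 through 100 (58 bp).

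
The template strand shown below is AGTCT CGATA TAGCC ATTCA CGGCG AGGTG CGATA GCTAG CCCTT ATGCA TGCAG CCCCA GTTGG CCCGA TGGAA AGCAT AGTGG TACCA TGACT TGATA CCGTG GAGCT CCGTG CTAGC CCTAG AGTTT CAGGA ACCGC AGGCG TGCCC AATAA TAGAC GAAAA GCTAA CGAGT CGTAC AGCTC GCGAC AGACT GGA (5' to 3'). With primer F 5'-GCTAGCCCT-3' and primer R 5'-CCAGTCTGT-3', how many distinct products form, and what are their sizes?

The forward primer GCTAGCCCT matches the top strand at positions 36–44, 115–123.
The reverse primer's reverse complement is ACAGACTGG, matching at positions 189–197.
Each forward site pairs with the reverse site to give a product ending at position 197: sizes 162, 83 bp.

Two products: 162 bp, 83 bp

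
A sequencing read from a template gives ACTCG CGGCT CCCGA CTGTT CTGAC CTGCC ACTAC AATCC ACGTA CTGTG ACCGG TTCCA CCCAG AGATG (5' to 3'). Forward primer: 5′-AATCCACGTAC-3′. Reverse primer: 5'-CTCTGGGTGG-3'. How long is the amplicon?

32 bp

Scanning the template, AATCCACGTAC occurs at positions 36–46; this primer anneals to the bottom strand there with its 3' end pointing downstream.
Reverse complement of the reverse primer: CCACCCAGAG. This occurs on the top strand at positions 58–67.
Amplicon spans positions 36–67: 32 bp.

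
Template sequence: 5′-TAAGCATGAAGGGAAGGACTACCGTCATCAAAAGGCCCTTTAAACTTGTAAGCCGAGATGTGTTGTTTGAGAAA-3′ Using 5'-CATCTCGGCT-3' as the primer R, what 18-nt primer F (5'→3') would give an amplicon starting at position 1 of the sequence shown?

The reverse primer's reverse complement AGCCGAGATG matches the template at positions 51–60; the product starts at position 1.
The forward primer is identical to the top strand over positions 1–18: TAAGCATGAAGGGAAGGA.

5'-TAAGCATGAAGGGAAGGA-3'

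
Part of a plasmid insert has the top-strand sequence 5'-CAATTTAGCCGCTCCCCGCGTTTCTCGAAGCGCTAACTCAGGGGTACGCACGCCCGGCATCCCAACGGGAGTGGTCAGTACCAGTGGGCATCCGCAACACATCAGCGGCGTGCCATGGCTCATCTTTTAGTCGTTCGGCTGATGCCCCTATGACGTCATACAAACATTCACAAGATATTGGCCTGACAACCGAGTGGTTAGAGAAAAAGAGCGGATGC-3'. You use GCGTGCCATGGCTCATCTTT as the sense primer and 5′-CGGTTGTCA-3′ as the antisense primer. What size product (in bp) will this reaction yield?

85 bp

The forward primer matches the template at positions 108–127.
The reverse primer's reverse complement is TGACAACCG, which matches the template at positions 184–192.
Amplicon spans positions 108–192: 85 bp.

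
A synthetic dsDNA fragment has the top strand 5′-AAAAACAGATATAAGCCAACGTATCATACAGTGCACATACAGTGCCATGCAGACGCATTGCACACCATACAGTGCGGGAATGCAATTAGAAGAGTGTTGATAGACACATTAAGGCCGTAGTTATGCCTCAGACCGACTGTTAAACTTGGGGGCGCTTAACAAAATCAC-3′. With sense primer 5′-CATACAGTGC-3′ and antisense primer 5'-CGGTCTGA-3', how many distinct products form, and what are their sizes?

The forward primer CATACAGTGC matches the top strand at positions 25–34, 36–45, 66–75.
The reverse primer's reverse complement is TCAGACCG, matching at positions 128–135.
Each forward site pairs with the reverse site to give a product ending at position 135: sizes 111, 100, 70 bp.

Three products: 111 bp, 100 bp, 70 bp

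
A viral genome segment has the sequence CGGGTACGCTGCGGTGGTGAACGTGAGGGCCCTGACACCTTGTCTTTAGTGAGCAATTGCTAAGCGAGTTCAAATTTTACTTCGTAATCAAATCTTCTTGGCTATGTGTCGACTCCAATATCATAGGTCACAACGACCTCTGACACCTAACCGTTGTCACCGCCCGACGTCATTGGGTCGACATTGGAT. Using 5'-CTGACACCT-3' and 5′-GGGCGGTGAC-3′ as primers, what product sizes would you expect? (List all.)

134 bp, 26 bp

The forward primer CTGACACCT matches the top strand at positions 32–40, 140–148.
The reverse primer's reverse complement is GTCACCGCCC, matching at positions 156–165.
Each forward site pairs with the reverse site to give a product ending at position 165: sizes 134, 26 bp.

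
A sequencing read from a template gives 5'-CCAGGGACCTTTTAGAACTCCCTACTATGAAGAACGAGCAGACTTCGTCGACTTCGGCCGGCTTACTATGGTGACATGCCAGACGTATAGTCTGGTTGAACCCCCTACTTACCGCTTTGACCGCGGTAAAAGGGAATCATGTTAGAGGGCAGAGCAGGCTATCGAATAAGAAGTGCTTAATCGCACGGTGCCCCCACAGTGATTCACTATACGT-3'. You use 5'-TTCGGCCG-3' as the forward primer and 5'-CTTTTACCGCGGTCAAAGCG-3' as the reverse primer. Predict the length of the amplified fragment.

Scanning the template, TTCGGCCG occurs at positions 53–60; this primer anneals to the bottom strand there with its 3' end pointing downstream.
The reverse primer's reverse complement is CGCTTTGACCGCGGTAAAAG, which matches the template at positions 113–132.
The product runs from position 53 to position 132, so its length is 132 − 53 + 1 = 80 bp.

80 bp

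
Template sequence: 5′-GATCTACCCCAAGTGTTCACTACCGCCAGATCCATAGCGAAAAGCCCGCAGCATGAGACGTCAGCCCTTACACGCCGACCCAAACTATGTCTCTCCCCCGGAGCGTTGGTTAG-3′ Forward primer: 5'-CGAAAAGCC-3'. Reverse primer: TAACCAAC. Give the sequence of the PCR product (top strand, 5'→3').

The forward primer matches the template at positions 38–46.
The reverse primer's reverse complement is GTTGGTTA, which matches the template at positions 105–112.
The product is the template from position 38 through 112 (75 bp).

5'-CGAAAAGCCCGCAGCATGAGACGTCAGCCCTTACACGCCGACCCAAACTATGTCTCTCCCCCGGAGCGTTGGTTA-3'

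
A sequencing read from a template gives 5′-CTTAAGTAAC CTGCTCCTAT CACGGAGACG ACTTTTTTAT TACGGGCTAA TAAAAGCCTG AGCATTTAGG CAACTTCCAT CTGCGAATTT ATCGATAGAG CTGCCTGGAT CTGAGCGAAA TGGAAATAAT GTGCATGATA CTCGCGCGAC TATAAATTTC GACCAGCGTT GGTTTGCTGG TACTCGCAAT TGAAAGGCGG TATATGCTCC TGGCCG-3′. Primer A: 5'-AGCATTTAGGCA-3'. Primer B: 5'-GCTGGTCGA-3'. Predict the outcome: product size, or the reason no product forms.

Primer A (AGCATTTAGGCA) matches the top strand at positions 61–72; it acts as a forward primer.
Primer B's reverse complement is TCGACCAGC, matching the top strand at positions 159–167; it acts as a reverse primer.
The 3' ends face each other across positions 61–167, giving a 107 bp product.

Yes — a 107 bp product.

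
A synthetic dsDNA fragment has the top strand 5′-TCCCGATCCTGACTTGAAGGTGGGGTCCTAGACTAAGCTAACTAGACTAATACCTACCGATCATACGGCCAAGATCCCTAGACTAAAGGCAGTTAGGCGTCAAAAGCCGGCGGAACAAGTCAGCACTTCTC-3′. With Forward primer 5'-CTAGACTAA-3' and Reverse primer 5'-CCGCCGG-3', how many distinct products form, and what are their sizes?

Three products: 86 bp, 72 bp, 36 bp

The forward primer CTAGACTAA matches the top strand at positions 28–36, 42–50, 78–86.
The reverse primer's reverse complement is CCGGCGG, matching at positions 107–113.
Each forward site pairs with the reverse site to give a product ending at position 113: sizes 86, 72, 36 bp.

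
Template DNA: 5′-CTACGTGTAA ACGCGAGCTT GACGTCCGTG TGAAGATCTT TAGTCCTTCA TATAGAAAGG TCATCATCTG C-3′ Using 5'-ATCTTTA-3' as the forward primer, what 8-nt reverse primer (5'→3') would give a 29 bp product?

5'-ATGACCTT-3'

The forward primer binds at positions 36–42, so a 29 bp product ends at position 36 + 29 − 1 = 64.
The reverse primer anneals to the top strand over positions 57–64, i.e. to AAGGTCAT.
Its sequence written 5'→3' is the reverse complement: ATGACCTT.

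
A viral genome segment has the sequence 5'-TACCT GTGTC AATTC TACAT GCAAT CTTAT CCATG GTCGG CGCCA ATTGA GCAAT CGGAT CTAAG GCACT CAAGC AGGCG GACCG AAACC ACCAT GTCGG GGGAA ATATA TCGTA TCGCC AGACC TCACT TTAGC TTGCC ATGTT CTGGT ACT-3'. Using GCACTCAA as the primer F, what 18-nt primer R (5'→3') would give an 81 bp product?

5'-GAACATGGCAAGCTAAAG-3'

The forward primer binds at positions 66–73, so an 81 bp product ends at position 66 + 81 − 1 = 146.
The reverse primer anneals to the top strand over positions 129–146, i.e. to CTTTAGCTTGCCATGTTC.
Its sequence written 5'→3' is the reverse complement: GAACATGGCAAGCTAAAG.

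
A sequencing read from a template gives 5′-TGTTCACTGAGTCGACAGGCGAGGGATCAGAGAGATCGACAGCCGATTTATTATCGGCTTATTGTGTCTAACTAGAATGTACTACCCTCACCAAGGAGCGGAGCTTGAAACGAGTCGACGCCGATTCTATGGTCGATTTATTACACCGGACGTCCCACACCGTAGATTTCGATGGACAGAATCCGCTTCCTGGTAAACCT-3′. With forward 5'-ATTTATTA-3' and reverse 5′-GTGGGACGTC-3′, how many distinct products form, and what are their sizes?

The forward primer ATTTATTA matches the top strand at positions 46–53, 136–143.
The reverse primer's reverse complement is GACGTCCCAC, matching at positions 149–158.
Each forward site pairs with the reverse site to give a product ending at position 158: sizes 113, 23 bp.

Two products: 113 bp, 23 bp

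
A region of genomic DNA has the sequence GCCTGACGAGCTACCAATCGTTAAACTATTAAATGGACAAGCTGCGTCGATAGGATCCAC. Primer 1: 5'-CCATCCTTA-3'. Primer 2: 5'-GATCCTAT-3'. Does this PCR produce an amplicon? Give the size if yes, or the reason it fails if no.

Primer 1 (CCATCCTTA) does not match the top strand, and its reverse complement TAAGGATGG does not match either.
With no annealing site for primer 1, no amplification occurs.

No product — primer 1 has no binding site in the template.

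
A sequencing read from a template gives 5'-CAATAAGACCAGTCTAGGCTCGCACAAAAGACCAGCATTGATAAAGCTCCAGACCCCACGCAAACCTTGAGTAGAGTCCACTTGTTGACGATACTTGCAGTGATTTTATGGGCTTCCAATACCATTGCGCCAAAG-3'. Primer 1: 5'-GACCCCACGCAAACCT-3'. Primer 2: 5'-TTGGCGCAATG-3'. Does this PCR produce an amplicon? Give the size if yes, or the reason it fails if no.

Yes — an 82 bp product.

Primer 1 (GACCCCACGCAAACCT) matches the top strand at positions 52–67; it acts as a forward primer.
Primer 2's reverse complement is CATTGCGCCAA, matching the top strand at positions 123–133; it acts as a reverse primer.
The 3' ends face each other across positions 52–133, giving an 82 bp product.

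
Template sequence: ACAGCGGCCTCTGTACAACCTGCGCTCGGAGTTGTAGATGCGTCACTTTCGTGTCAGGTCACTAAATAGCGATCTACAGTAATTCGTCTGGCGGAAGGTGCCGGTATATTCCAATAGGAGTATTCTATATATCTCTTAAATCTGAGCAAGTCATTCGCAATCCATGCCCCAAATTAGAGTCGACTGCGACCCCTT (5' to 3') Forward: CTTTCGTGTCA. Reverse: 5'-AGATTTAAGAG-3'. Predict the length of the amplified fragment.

98 bp

Forward primer CTTTCGTGTCA is found on the top strand at positions 46–56.
Reverse complement of the reverse primer: CTCTTAAATCT. This occurs on the top strand at positions 133–143.
Product length = (reverse-primer end) − (forward-primer start) + 1 = 143 − 46 + 1 = 98 bp.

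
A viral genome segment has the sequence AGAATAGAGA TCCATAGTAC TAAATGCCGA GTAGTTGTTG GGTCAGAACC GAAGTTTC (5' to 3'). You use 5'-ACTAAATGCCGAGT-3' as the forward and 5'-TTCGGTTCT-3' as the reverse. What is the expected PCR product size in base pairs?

35 bp

Scanning the template, ACTAAATGCCGAGT occurs at positions 19–32; this primer anneals to the bottom strand there with its 3' end pointing downstream.
Taking the reverse complement of TTCGGTTCT gives AGAACCGAA, found at positions 45–53 on the template; the primer anneals here to the top strand with its 3' end pointing upstream.
The product runs from position 19 to position 53, so its length is 53 − 19 + 1 = 35 bp.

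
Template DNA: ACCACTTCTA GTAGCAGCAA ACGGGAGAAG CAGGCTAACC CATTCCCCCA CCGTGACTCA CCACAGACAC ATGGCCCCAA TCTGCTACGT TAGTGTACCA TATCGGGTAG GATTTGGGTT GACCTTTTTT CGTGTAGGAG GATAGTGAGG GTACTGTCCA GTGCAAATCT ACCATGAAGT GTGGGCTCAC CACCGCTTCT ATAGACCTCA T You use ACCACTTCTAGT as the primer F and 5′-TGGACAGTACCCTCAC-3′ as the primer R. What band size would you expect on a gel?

160 bp

Scanning the template, ACCACTTCTAGT occurs at positions 1–12; this primer anneals to the bottom strand there with its 3' end pointing downstream.
The reverse primer's reverse complement is GTGAGGGTACTGTCCA, which matches the template at positions 145–160.
Product length = (reverse-primer end) − (forward-primer start) + 1 = 160 − 1 + 1 = 160 bp.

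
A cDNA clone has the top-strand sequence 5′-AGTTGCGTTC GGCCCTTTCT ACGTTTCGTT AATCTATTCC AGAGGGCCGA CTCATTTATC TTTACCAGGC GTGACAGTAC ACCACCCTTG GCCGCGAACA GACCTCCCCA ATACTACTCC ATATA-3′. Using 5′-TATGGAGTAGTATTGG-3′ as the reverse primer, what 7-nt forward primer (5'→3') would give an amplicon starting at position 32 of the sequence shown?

5'-ATCTATT-3'

The reverse primer's reverse complement CCAATACTACTCCATA matches the template at positions 108–123; the product starts at position 32.
The forward primer is identical to the top strand over positions 32–38: ATCTATT.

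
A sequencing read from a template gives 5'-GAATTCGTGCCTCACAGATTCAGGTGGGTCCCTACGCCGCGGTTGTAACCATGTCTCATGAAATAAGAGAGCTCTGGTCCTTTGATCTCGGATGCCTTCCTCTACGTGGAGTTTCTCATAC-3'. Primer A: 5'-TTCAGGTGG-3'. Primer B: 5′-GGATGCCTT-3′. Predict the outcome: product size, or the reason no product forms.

Primer A (TTCAGGTGG) matches the top strand at positions 19–27 (3' end points downstream).
Primer B (GGATGCCTT) also matches the top strand directly, at positions 90–98 — its reverse complement AAGGCATCC is not present.
Both primers anneal to the bottom strand with 3' ends pointing the same way, so neither can prime synthesis back toward the other.

No product — both primers anneal to the same strand and extend in the same direction.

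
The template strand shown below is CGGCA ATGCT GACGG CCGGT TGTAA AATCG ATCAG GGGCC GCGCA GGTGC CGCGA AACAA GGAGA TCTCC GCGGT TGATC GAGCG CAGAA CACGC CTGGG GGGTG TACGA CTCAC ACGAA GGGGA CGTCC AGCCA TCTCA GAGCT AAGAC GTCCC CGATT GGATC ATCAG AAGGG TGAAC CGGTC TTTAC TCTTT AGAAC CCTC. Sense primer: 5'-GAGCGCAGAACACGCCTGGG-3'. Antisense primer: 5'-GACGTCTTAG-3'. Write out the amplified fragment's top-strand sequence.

5'-GAGCGCAGAACACGCCTGGGGGGTGTACGACTCACACGAAGGGGACGTCCAGCCATCTCAGAGCTAAGACGTC-3'

Scanning the template, GAGCGCAGAACACGCCTGGG occurs at positions 81–100; this primer anneals to the bottom strand there with its 3' end pointing downstream.
Taking the reverse complement of GACGTCTTAG gives CTAAGACGTC, found at positions 144–153 on the template; the primer anneals here to the top strand with its 3' end pointing upstream.
The product is the template from position 81 through 153 (73 bp).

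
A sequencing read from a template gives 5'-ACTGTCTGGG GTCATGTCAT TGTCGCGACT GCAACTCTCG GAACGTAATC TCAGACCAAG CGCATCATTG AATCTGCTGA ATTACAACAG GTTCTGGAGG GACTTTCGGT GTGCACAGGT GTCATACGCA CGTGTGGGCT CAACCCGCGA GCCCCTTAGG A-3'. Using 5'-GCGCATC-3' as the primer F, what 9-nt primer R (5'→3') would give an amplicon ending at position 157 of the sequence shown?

The forward primer binds at positions 60–66; the product's 3' end on the top strand is position 157.
The reverse primer anneals to the top strand over positions 149–157, i.e. to GAGCCCCTT.
Its sequence written 5'→3' is the reverse complement: AAGGGGCTC.

5'-AAGGGGCTC-3'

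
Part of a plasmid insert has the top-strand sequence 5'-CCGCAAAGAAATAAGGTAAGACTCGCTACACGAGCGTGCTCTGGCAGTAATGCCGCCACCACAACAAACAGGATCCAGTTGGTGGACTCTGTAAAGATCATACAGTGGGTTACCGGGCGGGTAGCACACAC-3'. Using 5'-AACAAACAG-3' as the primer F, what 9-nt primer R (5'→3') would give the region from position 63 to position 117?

The product's 3' end on the top strand is position 117.
The reverse primer anneals to the top strand over positions 109–117, i.e. to GTTACCGGG.
Its sequence written 5'→3' is the reverse complement: CCCGGTAAC.

5'-CCCGGTAAC-3'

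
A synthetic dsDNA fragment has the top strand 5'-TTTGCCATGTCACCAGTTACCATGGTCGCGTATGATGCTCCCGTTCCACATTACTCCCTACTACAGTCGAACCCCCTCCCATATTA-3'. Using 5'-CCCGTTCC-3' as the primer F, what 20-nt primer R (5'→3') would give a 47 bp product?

5'-TAATATGGGAGGGGGTTCGA-3'

The forward primer binds at positions 40–47, so a 47 bp product ends at position 40 + 47 − 1 = 86.
The reverse primer anneals to the top strand over positions 67–86, i.e. to TCGAACCCCCTCCCATATTA.
Its sequence written 5'→3' is the reverse complement: TAATATGGGAGGGGGTTCGA.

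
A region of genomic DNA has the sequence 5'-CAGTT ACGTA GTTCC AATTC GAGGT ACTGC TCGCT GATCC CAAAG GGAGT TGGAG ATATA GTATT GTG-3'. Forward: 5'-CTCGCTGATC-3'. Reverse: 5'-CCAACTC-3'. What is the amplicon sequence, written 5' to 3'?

5'-CTCGCTGATCCCAAAGGGAGTTGG-3'

The forward primer matches the template at positions 30–39.
Reverse complement of the reverse primer: GAGTTGG. This occurs on the top strand at positions 47–53.
The product is the template from position 30 through 53 (24 bp).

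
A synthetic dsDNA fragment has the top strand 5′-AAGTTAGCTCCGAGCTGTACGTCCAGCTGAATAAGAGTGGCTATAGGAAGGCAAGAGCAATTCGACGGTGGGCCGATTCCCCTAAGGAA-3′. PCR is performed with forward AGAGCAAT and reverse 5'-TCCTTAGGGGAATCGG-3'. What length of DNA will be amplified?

35 bp

Scanning the template, AGAGCAAT occurs at positions 54–61; this primer anneals to the bottom strand there with its 3' end pointing downstream.
The reverse primer's reverse complement is CCGATTCCCCTAAGGA, which matches the template at positions 73–88.
Product length = (reverse-primer end) − (forward-primer start) + 1 = 88 − 54 + 1 = 35 bp.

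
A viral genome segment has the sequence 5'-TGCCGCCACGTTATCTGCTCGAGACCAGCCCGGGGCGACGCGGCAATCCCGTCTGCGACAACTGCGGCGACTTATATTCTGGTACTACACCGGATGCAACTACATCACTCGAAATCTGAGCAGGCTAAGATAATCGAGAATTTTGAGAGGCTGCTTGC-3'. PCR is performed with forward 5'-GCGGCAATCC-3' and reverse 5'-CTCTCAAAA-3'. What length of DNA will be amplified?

110 bp

Forward primer GCGGCAATCC is found on the top strand at positions 40–49.
Taking the reverse complement of CTCTCAAAA gives TTTTGAGAG, found at positions 141–149 on the template; the primer anneals here to the top strand with its 3' end pointing upstream.
Product length = (reverse-primer end) − (forward-primer start) + 1 = 149 − 40 + 1 = 110 bp.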